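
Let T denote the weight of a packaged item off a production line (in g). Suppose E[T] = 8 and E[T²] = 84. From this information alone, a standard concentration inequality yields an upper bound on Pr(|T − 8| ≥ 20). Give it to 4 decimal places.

The first two moments determine the variance, so Chebyshev's inequality is the sharpest standard bound available.
Var(T) = E[T²] − (E[T])² = 84 − 64 = 20.
Chebyshev's inequality: Pr(|T − μ| ≥ t) ≤ Var(T)/t² = 20/400 = 0.0500.

0.0500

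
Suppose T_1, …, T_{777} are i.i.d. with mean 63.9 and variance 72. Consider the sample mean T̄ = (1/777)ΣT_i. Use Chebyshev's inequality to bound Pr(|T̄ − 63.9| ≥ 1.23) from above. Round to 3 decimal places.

0.061

Var(T̄) = Var(T_i)/n = 72/777 = 0.092664.
Chebyshev: Pr(|T̄ − 63.9| ≥ 1.23) ≤ Var(T̄)/(1.23)² = 72/(777·1.23²) = 0.0612.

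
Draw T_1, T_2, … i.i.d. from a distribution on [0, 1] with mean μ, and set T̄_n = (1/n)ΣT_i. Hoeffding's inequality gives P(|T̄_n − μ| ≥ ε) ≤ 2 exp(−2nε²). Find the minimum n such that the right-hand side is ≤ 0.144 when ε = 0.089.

Require 2·exp(−2nε²) ≤ 0.144, i.e. 2nε² ≥ ln(2/0.144) = 2.631089.
So n ≥ 2.631089 / (2·0.089²) = 166.083.
The smallest integer n is 167.

167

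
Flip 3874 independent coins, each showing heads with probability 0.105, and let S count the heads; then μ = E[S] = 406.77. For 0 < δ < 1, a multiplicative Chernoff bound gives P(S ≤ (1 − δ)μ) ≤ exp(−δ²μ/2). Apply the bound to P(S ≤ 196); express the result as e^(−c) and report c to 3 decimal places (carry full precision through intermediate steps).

Write 196 = (1 − δ)μ, so δ = 1 − 196/406.77 = 0.5181552…
Then the exponent is δ²μ/2 = (μ − 196)²/(2μ) = 54.605788.

54.606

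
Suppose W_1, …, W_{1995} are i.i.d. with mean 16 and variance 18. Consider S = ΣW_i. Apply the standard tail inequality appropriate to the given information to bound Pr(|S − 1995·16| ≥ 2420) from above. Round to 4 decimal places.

0.0061

With mean and variance of each term known, Chebyshev's inequality bounds the deviation of the sum (or sample mean).
Var(S) = n·Var(W_i) = 1995·18 = 35910.
Chebyshev: Pr(|S − 1995·16| ≥ 2420) ≤ Var(S)/2420² = 35910/5856400 = 0.0061.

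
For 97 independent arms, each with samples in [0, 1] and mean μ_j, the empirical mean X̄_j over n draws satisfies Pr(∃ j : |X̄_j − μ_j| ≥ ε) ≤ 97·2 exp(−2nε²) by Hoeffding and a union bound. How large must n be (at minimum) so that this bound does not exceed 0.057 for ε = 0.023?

7687

Need 2·97·exp(−2nε²) ≤ 0.057, i.e. exp(−2nε²) ≤ 0.057/194.
So 2nε² ≥ ln(194/0.057) = 8.132562.
Hence n ≥ 8.132562/(2·0.023²) = 7686.732.
The smallest integer n is 7687.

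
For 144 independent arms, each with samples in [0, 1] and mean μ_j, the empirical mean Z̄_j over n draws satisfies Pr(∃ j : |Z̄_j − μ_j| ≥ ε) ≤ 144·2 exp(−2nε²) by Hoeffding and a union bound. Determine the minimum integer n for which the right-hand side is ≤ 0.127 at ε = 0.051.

1486

Need 2·144·exp(−2nε²) ≤ 0.127, i.e. exp(−2nε²) ≤ 0.127/288.
So 2nε² ≥ ln(288/0.127) = 7.726529.
Hence n ≥ 7.726529/(2·0.051²) = 1485.300.
The smallest integer n is 1486.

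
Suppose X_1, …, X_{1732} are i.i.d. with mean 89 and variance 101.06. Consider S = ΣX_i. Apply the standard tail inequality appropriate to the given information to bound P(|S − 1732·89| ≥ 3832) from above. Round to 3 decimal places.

0.012

With mean and variance of each term known, Chebyshev's inequality bounds the deviation of the sum (or sample mean).
Var(S) = n·Var(X_i) = 1732·101.06 = 175035.92.
Chebyshev: P(|S − 1732·89| ≥ 3832) ≤ Var(S)/3832² = 175035.92/14684224 = 0.0119.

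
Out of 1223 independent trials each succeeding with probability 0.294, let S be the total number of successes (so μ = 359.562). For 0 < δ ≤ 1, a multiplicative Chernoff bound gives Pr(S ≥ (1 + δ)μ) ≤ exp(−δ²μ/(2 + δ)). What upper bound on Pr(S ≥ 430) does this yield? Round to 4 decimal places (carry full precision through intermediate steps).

0.0019

Write 430 = (1 + δ)μ, so δ = 430/359.562 − 1 = 0.1958995…
Then the exponent is δ²μ/(2 + δ) = (430 − μ)² / (μ·(2 + δ)) = 6.283879.
Bound = exp(−6.283879) = 0.00187.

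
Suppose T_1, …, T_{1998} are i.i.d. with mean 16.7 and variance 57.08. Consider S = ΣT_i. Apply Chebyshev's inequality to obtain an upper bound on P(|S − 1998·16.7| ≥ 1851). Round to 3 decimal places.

0.033

Var(S) = n·Var(T_i) = 1998·57.08 = 114045.84.
Chebyshev: P(|S − 1998·16.7| ≥ 1851) ≤ Var(S)/1851² = 114045.84/3426201 = 0.0333.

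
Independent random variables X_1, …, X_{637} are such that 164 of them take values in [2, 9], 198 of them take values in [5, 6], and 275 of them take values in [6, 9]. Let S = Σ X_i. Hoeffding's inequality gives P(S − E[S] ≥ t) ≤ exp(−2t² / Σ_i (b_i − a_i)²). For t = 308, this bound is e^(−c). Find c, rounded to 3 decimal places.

17.717

Σ(b_i − a_i)² = 164·7² + 198·1² + 275·3² = 10709.
c = 2t² / 10709 = 2·308² / 10709 = 17.7167.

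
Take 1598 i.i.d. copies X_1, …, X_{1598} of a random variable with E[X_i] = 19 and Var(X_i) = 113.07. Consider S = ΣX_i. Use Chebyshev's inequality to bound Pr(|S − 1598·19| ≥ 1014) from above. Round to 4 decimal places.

Var(S) = n·Var(X_i) = 1598·113.07 = 180685.86.
Chebyshev: Pr(|S − 1598·19| ≥ 1014) ≤ Var(S)/1014² = 180685.86/1028196 = 0.1757.

0.1757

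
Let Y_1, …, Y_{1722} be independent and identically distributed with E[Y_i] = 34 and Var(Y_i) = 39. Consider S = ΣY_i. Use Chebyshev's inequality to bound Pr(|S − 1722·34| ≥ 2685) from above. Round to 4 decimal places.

0.0093

Var(S) = n·Var(Y_i) = 1722·39 = 67158.
Chebyshev: Pr(|S − 1722·34| ≥ 2685) ≤ Var(S)/2685² = 67158/7209225 = 0.0093.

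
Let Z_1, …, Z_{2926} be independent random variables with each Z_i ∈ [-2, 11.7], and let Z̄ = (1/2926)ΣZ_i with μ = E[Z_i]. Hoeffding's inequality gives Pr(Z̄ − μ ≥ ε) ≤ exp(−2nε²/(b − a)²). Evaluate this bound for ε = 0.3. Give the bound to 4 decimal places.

0.0604

Exponent: 2nε²/(b − a)² = 2·2926·0.3² / 13.7² = 2.80612.
Bound = exp(−2.80612) = 0.06044.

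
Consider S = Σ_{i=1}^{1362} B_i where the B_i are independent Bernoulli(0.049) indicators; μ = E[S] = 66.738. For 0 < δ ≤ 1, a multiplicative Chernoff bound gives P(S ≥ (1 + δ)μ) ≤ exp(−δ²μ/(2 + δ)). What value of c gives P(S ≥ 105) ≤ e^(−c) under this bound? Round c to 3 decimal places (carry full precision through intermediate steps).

8.525

Write 105 = (1 + δ)μ, so δ = 105/66.738 − 1 = 0.5733166…
Then the exponent is δ²μ/(2 + δ) = (105 − μ)² / (μ·(2 + δ)) = 8.524500.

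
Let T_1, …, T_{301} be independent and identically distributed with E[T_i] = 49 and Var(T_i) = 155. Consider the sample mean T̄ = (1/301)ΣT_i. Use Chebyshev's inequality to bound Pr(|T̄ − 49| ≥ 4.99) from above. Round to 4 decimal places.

0.0207

Var(T̄) = Var(T_i)/n = 155/301 = 0.51495.
Chebyshev: Pr(|T̄ − 49| ≥ 4.99) ≤ Var(T̄)/(4.99)² = 155/(301·4.99²) = 0.0207.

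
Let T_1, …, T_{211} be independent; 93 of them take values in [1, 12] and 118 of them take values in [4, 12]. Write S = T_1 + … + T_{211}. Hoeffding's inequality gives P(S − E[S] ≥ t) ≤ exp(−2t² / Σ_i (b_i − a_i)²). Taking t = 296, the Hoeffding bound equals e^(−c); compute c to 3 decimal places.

9.318

Σ(b_i − a_i)² = 93·11² + 118·8² = 18805.
c = 2t² / 18805 = 2·296² / 18805 = 9.3184.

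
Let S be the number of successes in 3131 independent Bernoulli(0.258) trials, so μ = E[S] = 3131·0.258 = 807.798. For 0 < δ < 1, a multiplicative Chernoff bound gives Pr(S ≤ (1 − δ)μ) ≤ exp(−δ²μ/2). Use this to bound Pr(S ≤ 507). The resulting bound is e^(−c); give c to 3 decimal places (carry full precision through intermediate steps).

56.004

Write 507 = (1 − δ)μ, so δ = 1 − 507/807.798 = 0.3723678…
Then the exponent is δ²μ/2 = (μ − 507)²/(2μ) = 56.003751.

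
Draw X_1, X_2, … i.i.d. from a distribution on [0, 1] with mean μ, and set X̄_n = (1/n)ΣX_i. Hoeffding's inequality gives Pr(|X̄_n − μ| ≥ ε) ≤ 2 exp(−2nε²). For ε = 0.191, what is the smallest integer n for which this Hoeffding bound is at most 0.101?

41

Require 2·exp(−2nε²) ≤ 0.101, i.e. 2nε² ≥ ln(2/0.101) = 2.985782.
So n ≥ 2.985782 / (2·0.191²) = 40.922.
The smallest integer n is 41.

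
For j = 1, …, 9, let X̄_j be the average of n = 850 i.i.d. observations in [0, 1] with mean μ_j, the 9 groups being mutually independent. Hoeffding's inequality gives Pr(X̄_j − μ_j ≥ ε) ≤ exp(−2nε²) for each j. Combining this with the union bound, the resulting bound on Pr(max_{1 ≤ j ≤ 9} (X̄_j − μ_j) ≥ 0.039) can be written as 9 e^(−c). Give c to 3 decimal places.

Union bound over the 9 events: Pr(max_{1 ≤ j ≤ 9} (X̄_j − μ_j) ≥ 0.039) ≤ 9·exp(−2nε²) = 9 exp(−2·850·0.039²).
So c = 2·850·0.039² = 2.5857.

2.586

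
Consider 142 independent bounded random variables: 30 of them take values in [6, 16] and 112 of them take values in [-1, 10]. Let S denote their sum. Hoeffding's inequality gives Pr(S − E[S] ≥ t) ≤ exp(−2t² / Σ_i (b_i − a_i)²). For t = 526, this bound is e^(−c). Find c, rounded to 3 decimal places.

33.431

Σ(b_i − a_i)² = 30·10² + 112·11² = 16552.
c = 2t² / 16552 = 2·526² / 16552 = 33.4311.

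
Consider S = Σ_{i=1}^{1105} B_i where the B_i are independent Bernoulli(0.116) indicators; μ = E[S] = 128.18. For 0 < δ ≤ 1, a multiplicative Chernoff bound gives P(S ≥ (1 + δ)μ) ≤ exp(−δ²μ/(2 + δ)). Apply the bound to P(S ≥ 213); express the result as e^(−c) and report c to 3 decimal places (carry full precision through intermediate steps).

21.087

Write 213 = (1 + δ)μ, so δ = 213/128.18 − 1 = 0.6617257…
Then the exponent is δ²μ/(2 + δ) = (213 − μ)² / (μ·(2 + δ)) = 21.086911.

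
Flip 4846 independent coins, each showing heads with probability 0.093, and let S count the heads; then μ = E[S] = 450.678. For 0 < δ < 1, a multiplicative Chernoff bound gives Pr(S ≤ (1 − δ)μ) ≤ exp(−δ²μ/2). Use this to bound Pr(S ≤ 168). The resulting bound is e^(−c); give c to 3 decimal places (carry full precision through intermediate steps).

88.652

Write 168 = (1 − δ)μ, so δ = 1 − 168/450.678 = 0.6272283…
Then the exponent is δ²μ/2 = (μ − 168)²/(2μ) = 88.651822.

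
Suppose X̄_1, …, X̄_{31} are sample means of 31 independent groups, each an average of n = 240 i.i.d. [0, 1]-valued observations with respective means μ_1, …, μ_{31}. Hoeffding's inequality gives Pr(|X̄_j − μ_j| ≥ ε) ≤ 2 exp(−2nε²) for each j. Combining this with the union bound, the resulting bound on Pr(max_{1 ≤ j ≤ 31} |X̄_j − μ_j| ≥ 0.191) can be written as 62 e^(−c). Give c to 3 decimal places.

Union bound over the 31 events: Pr(max_{1 ≤ j ≤ 31} |X̄_j − μ_j| ≥ 0.191) ≤ 31·2·exp(−2nε²) = 62 exp(−2·240·0.191²).
So c = 2·240·0.191² = 17.5109.

17.511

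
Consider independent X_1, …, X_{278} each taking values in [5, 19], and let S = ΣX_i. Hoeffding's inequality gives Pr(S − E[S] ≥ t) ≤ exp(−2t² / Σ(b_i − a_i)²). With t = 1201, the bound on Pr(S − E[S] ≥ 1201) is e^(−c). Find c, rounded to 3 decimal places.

Σ(b_i − a_i)² = 278·(14)² = 54488.
c = 2t²/54488 = 2·1201²/54488 = 52.9438.

52.944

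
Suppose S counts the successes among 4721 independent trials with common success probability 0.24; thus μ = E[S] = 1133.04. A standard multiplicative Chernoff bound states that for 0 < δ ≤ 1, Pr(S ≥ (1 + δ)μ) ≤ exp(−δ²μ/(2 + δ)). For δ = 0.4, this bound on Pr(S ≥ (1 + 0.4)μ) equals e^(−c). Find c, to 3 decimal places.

75.536

c = δ²μ/(2 + δ) = 0.4²·1133.04/(2 + 0.4) = 75.5360.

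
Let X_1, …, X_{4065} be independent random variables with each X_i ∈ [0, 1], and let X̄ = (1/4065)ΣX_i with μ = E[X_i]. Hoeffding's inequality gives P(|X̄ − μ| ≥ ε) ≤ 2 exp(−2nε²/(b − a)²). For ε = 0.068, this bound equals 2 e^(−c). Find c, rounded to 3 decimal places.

c = 2nε²/(b − a)² = 2·4065·0.068² / 1² = 37.5931.

37.593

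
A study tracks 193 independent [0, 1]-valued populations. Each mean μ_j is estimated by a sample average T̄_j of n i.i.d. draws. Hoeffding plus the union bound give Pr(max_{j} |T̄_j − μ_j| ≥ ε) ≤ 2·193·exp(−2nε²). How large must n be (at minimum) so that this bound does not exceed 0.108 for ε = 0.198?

Need 2·193·exp(−2nε²) ≤ 0.108, i.e. exp(−2nε²) ≤ 0.108/386.
So 2nε² ≥ ln(386/0.108) = 8.181461.
Hence n ≥ 8.181461/(2·0.198²) = 104.345.
The smallest integer n is 105.

105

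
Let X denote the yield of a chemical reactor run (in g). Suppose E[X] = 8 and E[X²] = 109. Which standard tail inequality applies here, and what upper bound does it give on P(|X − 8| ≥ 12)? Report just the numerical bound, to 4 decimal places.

The first two moments determine the variance, so Chebyshev's inequality is the sharpest standard bound available.
Var(X) = E[X²] − (E[X])² = 109 − 64 = 45.
Chebyshev's inequality: P(|X − μ| ≥ t) ≤ Var(X)/t² = 45/144 = 0.3125.

0.3125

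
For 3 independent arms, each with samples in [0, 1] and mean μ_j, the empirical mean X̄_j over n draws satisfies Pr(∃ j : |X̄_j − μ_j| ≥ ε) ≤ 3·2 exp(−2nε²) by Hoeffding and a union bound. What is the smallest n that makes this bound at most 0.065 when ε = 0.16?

89

Need 2·3·exp(−2nε²) ≤ 0.065, i.e. exp(−2nε²) ≤ 0.065/6.
So 2nε² ≥ ln(6/0.065) = 4.525127.
Hence n ≥ 4.525127/(2·0.16²) = 88.381.
The smallest integer n is 89.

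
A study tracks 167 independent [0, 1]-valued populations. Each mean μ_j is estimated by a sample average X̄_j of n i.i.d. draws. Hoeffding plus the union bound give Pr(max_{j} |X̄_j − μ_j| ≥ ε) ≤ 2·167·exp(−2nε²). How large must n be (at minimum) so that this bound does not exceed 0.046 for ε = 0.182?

135

Need 2·167·exp(−2nε²) ≤ 0.046, i.e. exp(−2nε²) ≤ 0.046/334.
So 2nε² ≥ ln(334/0.046) = 8.890255.
Hence n ≥ 8.890255/(2·0.182²) = 134.197.
The smallest integer n is 135.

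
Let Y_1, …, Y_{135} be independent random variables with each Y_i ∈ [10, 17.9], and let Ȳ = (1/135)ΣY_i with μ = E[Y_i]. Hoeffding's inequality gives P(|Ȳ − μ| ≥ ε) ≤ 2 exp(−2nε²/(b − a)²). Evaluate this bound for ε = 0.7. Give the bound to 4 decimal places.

0.2401

Exponent: 2nε²/(b − a)² = 2·135·0.7² / 7.9² = 2.11985.
Bound = 2·exp(−2.11985) = 0.24010.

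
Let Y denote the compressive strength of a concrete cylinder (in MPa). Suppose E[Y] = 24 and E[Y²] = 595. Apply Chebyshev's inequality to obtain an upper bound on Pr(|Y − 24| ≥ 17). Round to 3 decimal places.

Var(Y) = E[Y²] − (E[Y])² = 595 − 576 = 19.
Chebyshev's inequality: Pr(|Y − μ| ≥ t) ≤ Var(Y)/t² = 19/289 = 0.0657.

0.066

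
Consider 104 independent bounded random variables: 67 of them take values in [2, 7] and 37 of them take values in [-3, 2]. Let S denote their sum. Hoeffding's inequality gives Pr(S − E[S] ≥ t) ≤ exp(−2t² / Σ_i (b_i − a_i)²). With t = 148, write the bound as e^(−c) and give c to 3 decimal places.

16.849

Σ(b_i − a_i)² = 67·5² + 37·5² = 2600.
c = 2t² / 2600 = 2·148² / 2600 = 16.8492.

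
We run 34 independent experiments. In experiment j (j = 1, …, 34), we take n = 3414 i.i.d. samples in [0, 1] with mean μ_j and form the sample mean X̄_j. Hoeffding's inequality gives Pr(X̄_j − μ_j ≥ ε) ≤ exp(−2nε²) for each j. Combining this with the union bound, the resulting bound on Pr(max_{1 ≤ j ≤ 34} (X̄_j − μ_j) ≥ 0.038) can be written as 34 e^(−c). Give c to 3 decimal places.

Union bound over the 34 events: Pr(max_{1 ≤ j ≤ 34} (X̄_j − μ_j) ≥ 0.038) ≤ 34·exp(−2nε²) = 34 exp(−2·3414·0.038²).
So c = 2·3414·0.038² = 9.8596.

9.860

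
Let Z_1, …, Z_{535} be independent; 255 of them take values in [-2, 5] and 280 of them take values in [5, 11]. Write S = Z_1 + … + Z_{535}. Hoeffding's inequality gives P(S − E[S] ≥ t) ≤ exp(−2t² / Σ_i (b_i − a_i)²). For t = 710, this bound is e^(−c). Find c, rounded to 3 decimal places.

44.660

Σ(b_i − a_i)² = 255·7² + 280·6² = 22575.
c = 2t² / 22575 = 2·710² / 22575 = 44.6600.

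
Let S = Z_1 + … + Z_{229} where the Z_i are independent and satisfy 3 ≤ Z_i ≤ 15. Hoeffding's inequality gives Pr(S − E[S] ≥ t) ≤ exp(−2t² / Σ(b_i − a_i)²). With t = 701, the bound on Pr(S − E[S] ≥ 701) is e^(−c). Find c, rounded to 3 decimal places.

29.804

Σ(b_i − a_i)² = 229·(12)² = 32976.
c = 2t²/32976 = 2·701²/32976 = 29.8036.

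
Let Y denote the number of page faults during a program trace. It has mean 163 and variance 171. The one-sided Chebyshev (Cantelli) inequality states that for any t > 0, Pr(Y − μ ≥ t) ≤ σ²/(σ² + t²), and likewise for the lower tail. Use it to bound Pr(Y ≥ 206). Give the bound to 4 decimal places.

0.0847

Here σ² = 171 and t = 43, so σ² + t² = 2020.
Cantelli's bound: 171/2020 = 0.0847.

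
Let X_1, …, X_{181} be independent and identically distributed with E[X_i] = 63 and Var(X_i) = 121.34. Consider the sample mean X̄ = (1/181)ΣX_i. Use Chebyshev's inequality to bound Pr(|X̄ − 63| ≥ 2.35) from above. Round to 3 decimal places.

0.121

Var(X̄) = Var(X_i)/n = 121.34/181 = 0.67039.
Chebyshev: Pr(|X̄ − 63| ≥ 2.35) ≤ Var(X̄)/(2.35)² = 121.34/(181·2.35²) = 0.1214.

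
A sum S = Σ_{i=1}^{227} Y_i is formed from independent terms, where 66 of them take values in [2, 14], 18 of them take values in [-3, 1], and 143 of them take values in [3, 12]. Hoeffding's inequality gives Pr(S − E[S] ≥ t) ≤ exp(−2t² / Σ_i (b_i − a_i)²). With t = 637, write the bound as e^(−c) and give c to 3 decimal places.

37.967

Σ(b_i − a_i)² = 66·12² + 18·4² + 143·9² = 21375.
c = 2t² / 21375 = 2·637² / 21375 = 37.9667.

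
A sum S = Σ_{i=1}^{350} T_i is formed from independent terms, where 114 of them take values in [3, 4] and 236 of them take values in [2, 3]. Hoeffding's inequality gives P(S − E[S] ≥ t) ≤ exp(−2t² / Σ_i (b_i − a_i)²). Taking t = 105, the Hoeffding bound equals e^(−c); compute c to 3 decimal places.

Σ(b_i − a_i)² = 114·1² + 236·1² = 350.
c = 2t² / 350 = 2·105² / 350 = 63.0000.

63.000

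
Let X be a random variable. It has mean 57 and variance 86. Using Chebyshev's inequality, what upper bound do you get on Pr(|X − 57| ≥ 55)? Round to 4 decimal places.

0.0284

Chebyshev: Pr(|X − μ| ≥ t) ≤ Var(X)/t².
Bound = 86 / 3025 = 0.0284.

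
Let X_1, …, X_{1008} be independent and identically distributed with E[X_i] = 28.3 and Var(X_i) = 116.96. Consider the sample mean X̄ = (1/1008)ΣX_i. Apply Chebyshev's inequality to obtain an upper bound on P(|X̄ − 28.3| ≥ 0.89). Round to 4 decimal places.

Var(X̄) = Var(X_i)/n = 116.96/1008 = 0.11603.
Chebyshev: P(|X̄ − 28.3| ≥ 0.89) ≤ Var(X̄)/(0.89)² = 116.96/(1008·0.89²) = 0.1465.

0.1465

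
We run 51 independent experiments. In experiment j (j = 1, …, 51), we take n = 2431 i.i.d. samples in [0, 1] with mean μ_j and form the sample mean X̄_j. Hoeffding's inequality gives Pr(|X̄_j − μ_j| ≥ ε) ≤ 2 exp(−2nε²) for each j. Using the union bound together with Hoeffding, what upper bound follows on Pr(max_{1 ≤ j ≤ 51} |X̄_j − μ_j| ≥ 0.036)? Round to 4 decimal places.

0.1871

Per-experiment Hoeffding bound: 2·exp(−2·2431·0.036²) = 2·exp(−6.30115) = 0.0036684.
Union bound over 51 events: 51·0.0036684 = 0.18709.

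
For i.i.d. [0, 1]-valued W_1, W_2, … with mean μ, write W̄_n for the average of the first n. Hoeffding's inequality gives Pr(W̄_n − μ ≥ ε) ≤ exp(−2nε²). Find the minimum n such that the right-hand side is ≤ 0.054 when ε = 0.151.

65

Require exp(−2nε²) ≤ 0.054, i.e. 2nε² ≥ ln(1/0.054) = 2.918771.
So n ≥ 2.918771 / (2·0.151²) = 64.005.
The smallest integer n is 65.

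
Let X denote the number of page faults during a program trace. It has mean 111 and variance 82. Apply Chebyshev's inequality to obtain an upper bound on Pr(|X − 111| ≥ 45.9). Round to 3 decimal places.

0.039

Chebyshev: Pr(|X − μ| ≥ t) ≤ Var(X)/t².
Bound = 82 / 2106.81 = 0.0389.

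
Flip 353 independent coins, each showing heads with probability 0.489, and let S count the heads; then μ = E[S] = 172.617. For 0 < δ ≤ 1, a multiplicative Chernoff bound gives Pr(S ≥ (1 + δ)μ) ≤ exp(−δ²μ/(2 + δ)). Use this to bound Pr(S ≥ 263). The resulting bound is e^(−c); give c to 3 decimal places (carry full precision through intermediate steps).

18.753

Write 263 = (1 + δ)μ, so δ = 263/172.617 − 1 = 0.5236043…
Then the exponent is δ²μ/(2 + δ) = (263 − μ)² / (μ·(2 + δ)) = 18.752911.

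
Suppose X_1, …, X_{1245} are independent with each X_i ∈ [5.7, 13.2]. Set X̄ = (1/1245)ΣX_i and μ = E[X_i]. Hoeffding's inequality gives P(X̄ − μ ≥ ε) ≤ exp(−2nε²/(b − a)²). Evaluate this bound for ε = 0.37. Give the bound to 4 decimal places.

Exponent: 2nε²/(b − a)² = 2·1245·0.37² / 7.5² = 6.06011.
Bound = exp(−6.06011) = 0.00233.

0.0023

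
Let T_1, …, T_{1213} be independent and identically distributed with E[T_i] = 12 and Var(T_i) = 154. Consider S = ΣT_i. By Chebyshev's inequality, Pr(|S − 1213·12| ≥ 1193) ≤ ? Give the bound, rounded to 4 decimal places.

Var(S) = n·Var(T_i) = 1213·154 = 186802.
Chebyshev: Pr(|S − 1213·12| ≥ 1193) ≤ Var(S)/1193² = 186802/1423249 = 0.1313.

0.1313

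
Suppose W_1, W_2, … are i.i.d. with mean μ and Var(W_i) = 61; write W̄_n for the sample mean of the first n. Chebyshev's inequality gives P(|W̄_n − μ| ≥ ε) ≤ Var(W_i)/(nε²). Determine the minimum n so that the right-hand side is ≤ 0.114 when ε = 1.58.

Require 61/(n·1.58²) ≤ 0.114, i.e. n ≥ 61/(0.114·1.58²) = 214.344.
The smallest integer n is 215.

215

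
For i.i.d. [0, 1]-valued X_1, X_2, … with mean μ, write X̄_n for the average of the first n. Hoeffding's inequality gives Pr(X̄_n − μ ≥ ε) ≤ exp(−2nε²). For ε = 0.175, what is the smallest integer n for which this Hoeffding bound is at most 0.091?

40

Require exp(−2nε²) ≤ 0.091, i.e. 2nε² ≥ ln(1/0.091) = 2.396896.
So n ≥ 2.396896 / (2·0.175²) = 39.133.
The smallest integer n is 40.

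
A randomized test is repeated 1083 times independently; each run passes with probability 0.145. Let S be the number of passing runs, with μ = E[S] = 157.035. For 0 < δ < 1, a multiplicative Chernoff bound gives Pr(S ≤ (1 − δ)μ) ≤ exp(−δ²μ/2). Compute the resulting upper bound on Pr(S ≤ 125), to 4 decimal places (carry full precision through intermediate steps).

Write 125 = (1 − δ)μ, so δ = 1 − 125/157.035 = 0.2039991…
Then the exponent is δ²μ/2 = (μ − 125)²/(2μ) = 3.267556.
Bound = exp(−3.267556) = 0.03810.

0.0381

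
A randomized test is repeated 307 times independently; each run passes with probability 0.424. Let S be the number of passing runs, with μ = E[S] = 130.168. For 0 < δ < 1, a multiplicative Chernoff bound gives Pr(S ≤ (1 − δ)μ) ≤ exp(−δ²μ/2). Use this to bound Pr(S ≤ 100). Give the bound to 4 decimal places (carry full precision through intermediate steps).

Write 100 = (1 − δ)μ, so δ = 1 − 100/130.168 = 0.231762…
Then the exponent is δ²μ/2 = (μ − 100)²/(2μ) = 3.495898.
Bound = exp(−3.495898) = 0.03032.

0.0303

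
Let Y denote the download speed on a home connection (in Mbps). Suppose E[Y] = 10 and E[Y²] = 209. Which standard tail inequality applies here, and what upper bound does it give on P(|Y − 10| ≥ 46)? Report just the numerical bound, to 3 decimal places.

The first two moments determine the variance, so Chebyshev's inequality is the sharpest standard bound available.
Var(Y) = E[Y²] − (E[Y])² = 209 − 100 = 109.
Chebyshev's inequality: P(|Y − μ| ≥ t) ≤ Var(Y)/t² = 109/2116 = 0.0515.

0.052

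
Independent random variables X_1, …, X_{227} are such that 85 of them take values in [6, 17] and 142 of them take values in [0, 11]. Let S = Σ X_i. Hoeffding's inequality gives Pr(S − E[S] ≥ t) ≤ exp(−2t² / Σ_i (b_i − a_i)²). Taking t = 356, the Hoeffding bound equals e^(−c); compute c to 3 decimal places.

9.228

Σ(b_i − a_i)² = 85·11² + 142·11² = 27467.
c = 2t² / 27467 = 2·356² / 27467 = 9.2282.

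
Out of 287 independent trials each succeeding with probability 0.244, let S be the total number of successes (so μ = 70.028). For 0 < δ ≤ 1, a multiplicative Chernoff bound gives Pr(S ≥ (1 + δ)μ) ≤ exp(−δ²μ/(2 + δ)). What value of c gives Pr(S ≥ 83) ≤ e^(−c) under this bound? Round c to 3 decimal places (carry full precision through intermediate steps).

1.100

Write 83 = (1 + δ)μ, so δ = 83/70.028 − 1 = 0.1852402…
Then the exponent is δ²μ/(2 + δ) = (83 − μ)² / (μ·(2 + δ)) = 1.099621.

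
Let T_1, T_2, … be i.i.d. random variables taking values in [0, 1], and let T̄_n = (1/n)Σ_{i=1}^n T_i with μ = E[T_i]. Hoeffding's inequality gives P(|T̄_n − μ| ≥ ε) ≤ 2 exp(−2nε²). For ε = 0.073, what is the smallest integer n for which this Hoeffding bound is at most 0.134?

254

Require 2·exp(−2nε²) ≤ 0.134, i.e. 2nε² ≥ ln(2/0.134) = 2.703063.
So n ≥ 2.703063 / (2·0.073²) = 253.618.
The smallest integer n is 254.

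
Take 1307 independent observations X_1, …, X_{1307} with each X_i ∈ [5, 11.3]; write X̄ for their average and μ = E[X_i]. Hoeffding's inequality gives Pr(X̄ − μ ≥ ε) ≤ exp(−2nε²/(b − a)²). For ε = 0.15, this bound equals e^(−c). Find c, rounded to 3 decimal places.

c = 2nε²/(b − a)² = 2·1307·0.15² / 6.3² = 1.4819.

1.482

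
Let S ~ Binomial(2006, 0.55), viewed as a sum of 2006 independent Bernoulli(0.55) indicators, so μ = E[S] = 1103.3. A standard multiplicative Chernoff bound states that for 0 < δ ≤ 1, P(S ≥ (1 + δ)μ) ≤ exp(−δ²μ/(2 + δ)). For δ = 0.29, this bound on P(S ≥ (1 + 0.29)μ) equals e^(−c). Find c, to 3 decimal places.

40.519

c = δ²μ/(2 + δ) = 0.29²·1103.3/(2 + 0.29) = 40.5186.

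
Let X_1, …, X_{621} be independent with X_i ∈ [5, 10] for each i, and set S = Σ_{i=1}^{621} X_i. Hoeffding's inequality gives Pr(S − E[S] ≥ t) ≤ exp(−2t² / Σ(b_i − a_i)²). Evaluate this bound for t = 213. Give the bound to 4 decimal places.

Σ(b_i − a_i)² = 621·(5)² = 15525.
Exponent = 2·213²/15525 = 5.8446.
Bound = exp(−5.8446) = 0.00290.

0.0029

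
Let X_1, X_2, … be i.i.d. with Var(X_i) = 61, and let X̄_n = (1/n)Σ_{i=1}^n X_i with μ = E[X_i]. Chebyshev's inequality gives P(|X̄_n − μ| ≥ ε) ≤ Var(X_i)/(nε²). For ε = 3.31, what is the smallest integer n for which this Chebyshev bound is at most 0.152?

Require 61/(n·3.31²) ≤ 0.152, i.e. n ≥ 61/(0.152·3.31²) = 36.629.
The smallest integer n is 37.

37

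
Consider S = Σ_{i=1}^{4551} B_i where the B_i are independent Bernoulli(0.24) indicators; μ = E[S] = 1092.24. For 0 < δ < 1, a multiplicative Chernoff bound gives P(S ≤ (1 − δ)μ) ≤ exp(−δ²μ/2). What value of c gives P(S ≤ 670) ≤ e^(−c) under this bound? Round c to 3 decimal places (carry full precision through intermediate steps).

Write 670 = (1 − δ)μ, so δ = 1 − 670/1092.24 = 0.3865817…
Then the exponent is δ²μ/2 = (μ − 670)²/(2μ) = 81.615129.

81.615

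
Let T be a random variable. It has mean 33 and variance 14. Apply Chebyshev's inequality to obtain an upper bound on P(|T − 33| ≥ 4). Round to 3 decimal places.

Chebyshev: P(|T − μ| ≥ t) ≤ Var(T)/t².
Bound = 14 / 16 = 0.8750.

0.875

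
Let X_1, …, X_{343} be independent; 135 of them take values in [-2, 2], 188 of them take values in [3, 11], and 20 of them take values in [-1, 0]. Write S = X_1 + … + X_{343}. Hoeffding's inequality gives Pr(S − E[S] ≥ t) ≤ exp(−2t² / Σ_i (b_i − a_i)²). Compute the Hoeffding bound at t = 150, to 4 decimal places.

0.0422

Σ(b_i − a_i)² = 135·4² + 188·8² + 20·1² = 14212.
Exponent = 2·150² / 14212 = 3.16634.
Bound = exp(−3.16634) = 0.04216.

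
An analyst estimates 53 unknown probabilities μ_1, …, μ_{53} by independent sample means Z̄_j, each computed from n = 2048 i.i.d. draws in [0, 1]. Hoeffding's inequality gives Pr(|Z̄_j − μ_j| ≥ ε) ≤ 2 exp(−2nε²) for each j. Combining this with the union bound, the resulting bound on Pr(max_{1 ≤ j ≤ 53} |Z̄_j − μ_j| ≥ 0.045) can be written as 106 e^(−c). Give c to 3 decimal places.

Union bound over the 53 events: Pr(max_{1 ≤ j ≤ 53} |Z̄_j − μ_j| ≥ 0.045) ≤ 53·2·exp(−2nε²) = 106 exp(−2·2048·0.045²).
So c = 2·2048·0.045² = 8.2944.

8.294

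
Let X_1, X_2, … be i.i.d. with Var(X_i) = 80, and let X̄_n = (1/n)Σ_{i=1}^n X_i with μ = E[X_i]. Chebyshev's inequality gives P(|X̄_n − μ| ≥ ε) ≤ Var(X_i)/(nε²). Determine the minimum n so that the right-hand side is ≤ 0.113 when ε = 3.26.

Require 80/(n·3.26²) ≤ 0.113, i.e. n ≥ 80/(0.113·3.26²) = 66.616.
The smallest integer n is 67.

67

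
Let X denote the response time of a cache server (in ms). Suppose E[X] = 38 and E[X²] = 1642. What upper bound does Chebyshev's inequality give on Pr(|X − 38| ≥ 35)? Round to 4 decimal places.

Var(X) = E[X²] − (E[X])² = 1642 − 1444 = 198.
Chebyshev's inequality: Pr(|X − μ| ≥ t) ≤ Var(X)/t² = 198/1225 = 0.1616.

0.1616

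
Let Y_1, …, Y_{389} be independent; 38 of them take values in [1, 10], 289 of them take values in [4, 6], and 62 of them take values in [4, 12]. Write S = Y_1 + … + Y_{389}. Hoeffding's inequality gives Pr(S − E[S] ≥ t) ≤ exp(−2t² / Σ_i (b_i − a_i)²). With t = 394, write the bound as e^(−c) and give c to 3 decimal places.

Σ(b_i − a_i)² = 38·9² + 289·2² + 62·8² = 8202.
c = 2t² / 8202 = 2·394² / 8202 = 37.8532.

37.853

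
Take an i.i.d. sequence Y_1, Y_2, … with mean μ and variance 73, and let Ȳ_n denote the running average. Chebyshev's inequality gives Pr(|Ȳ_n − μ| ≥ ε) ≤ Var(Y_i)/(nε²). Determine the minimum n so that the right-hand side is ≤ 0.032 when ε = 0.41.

13571

Require 73/(n·0.41²) ≤ 0.032, i.e. n ≥ 73/(0.032·0.41²) = 13570.791.
The smallest integer n is 13571.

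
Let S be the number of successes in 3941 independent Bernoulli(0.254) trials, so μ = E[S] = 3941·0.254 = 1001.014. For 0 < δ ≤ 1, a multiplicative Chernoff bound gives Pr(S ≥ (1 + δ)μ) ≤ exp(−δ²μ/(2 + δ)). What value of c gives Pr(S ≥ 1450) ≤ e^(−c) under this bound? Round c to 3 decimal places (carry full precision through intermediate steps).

82.247

Write 1450 = (1 + δ)μ, so δ = 1450/1001.014 − 1 = 0.4485312…
Then the exponent is δ²μ/(2 + δ) = (1450 − μ)² / (μ·(2 + δ)) = 82.246951.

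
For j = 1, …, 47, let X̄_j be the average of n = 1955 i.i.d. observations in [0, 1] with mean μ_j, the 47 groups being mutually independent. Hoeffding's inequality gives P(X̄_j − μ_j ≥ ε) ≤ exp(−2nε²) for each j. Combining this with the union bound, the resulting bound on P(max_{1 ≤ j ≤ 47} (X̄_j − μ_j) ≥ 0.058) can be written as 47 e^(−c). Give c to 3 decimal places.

13.153

Union bound over the 47 events: P(max_{1 ≤ j ≤ 47} (X̄_j − μ_j) ≥ 0.058) ≤ 47·exp(−2nε²) = 47 exp(−2·1955·0.058²).
So c = 2·1955·0.058² = 13.1532.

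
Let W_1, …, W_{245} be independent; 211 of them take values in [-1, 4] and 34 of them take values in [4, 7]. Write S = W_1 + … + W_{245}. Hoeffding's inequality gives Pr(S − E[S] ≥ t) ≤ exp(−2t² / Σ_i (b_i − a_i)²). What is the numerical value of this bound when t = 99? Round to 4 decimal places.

Σ(b_i − a_i)² = 211·5² + 34·3² = 5581.
Exponent = 2·99² / 5581 = 3.51227.
Bound = exp(−3.51227) = 0.02983.

0.0298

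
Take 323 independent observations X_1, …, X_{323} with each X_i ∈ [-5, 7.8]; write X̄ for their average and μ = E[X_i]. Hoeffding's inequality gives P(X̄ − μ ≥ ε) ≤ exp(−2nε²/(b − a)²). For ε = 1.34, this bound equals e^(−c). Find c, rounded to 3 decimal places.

7.080

c = 2nε²/(b − a)² = 2·323·1.34² / 12.8² = 7.0798.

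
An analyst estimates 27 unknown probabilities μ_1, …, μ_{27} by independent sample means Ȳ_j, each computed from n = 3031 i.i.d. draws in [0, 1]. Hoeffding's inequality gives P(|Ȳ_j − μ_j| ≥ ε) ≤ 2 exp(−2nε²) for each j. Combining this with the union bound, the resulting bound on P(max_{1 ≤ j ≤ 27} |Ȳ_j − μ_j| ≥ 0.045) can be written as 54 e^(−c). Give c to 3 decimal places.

Union bound over the 27 events: P(max_{1 ≤ j ≤ 27} |Ȳ_j − μ_j| ≥ 0.045) ≤ 27·2·exp(−2nε²) = 54 exp(−2·3031·0.045²).
So c = 2·3031·0.045² = 12.2756.

12.276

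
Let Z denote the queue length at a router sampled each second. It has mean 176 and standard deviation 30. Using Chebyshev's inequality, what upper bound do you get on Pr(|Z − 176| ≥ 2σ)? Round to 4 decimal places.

0.2500

Chebyshev: Pr(|Z − μ| ≥ t) ≤ Var(Z)/t².
Var(Z) = σ² = 30² = 900.
t = 2·30 = 60.
Bound = 900 / 3600 = 0.2500.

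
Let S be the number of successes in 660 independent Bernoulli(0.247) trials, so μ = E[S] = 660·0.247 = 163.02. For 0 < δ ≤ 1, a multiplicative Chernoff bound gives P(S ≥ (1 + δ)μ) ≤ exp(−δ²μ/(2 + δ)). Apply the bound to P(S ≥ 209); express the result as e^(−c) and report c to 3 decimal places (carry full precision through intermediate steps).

Write 209 = (1 + δ)μ, so δ = 209/163.02 − 1 = 0.2820513…
Then the exponent is δ²μ/(2 + δ) = (209 − μ)² / (μ·(2 + δ)) = 5.682921.

5.683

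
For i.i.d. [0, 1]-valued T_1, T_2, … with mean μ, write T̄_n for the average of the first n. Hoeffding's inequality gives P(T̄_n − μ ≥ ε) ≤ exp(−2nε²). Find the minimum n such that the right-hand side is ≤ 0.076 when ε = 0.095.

Require exp(−2nε²) ≤ 0.076, i.e. 2nε² ≥ ln(1/0.076) = 2.577022.
So n ≥ 2.577022 / (2·0.095²) = 142.771.
The smallest integer n is 143.

143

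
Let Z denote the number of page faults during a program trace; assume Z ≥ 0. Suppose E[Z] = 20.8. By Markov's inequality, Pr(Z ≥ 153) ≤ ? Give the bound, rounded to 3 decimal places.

Markov's inequality: for a non-negative random variable, Pr(Z ≥ a) ≤ E[Z]/a.
Here E[Z] = 20.8 and a = 153, so the bound is 20.8/153 = 0.1359.

0.136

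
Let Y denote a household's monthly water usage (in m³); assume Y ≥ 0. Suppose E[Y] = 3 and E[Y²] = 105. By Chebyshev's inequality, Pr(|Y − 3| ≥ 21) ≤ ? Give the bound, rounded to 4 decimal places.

0.2177

Var(Y) = E[Y²] − (E[Y])² = 105 − 9 = 96.
Chebyshev's inequality: Pr(|Y − μ| ≥ t) ≤ Var(Y)/t² = 96/441 = 0.2177.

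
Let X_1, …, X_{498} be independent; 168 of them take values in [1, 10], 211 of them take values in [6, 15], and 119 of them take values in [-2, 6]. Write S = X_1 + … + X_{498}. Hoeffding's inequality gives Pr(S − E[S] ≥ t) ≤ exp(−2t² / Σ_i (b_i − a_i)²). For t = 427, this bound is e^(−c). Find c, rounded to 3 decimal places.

Σ(b_i − a_i)² = 168·9² + 211·9² + 119·8² = 38315.
c = 2t² / 38315 = 2·427² / 38315 = 9.5174.

9.517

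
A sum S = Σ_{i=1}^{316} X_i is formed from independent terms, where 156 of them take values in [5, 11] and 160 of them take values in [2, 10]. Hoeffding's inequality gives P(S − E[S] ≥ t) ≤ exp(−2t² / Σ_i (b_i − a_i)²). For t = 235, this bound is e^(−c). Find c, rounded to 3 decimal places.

Σ(b_i − a_i)² = 156·6² + 160·8² = 15856.
c = 2t² / 15856 = 2·235² / 15856 = 6.9658.

6.966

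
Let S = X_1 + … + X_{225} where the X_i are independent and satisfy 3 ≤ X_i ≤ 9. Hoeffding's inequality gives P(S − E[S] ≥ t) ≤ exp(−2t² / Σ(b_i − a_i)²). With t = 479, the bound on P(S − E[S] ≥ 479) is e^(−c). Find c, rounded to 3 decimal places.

56.652

Σ(b_i − a_i)² = 225·(6)² = 8100.
c = 2t²/8100 = 2·479²/8100 = 56.6521.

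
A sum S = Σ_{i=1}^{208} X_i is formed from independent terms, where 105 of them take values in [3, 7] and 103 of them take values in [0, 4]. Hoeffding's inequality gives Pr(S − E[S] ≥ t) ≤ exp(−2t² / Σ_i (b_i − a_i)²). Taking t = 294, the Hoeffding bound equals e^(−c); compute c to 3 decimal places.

Σ(b_i − a_i)² = 105·4² + 103·4² = 3328.
c = 2t² / 3328 = 2·294² / 3328 = 51.9447.

51.945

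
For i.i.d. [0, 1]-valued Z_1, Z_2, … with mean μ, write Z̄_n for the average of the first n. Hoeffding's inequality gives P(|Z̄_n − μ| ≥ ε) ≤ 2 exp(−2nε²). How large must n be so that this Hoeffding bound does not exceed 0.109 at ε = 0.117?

Require 2·exp(−2nε²) ≤ 0.109, i.e. 2nε² ≥ ln(2/0.109) = 2.909555.
So n ≥ 2.909555 / (2·0.117²) = 106.273.
The smallest integer n is 107.

107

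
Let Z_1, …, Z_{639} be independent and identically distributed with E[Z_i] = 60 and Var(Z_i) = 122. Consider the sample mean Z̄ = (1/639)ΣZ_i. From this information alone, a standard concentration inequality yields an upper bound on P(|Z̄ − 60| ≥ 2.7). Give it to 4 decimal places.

0.0262

With mean and variance of each term known, Chebyshev's inequality bounds the deviation of the sum (or sample mean).
Var(Z̄) = Var(Z_i)/n = 122/639 = 0.19092.
Chebyshev: P(|Z̄ − 60| ≥ 2.7) ≤ Var(Z̄)/(2.7)² = 122/(639·2.7²) = 0.0262.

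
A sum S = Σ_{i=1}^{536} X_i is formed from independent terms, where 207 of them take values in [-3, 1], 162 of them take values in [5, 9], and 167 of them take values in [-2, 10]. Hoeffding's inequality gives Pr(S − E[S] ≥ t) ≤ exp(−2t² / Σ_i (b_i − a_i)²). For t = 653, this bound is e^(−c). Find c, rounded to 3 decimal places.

28.473

Σ(b_i − a_i)² = 207·4² + 162·4² + 167·12² = 29952.
c = 2t² / 29952 = 2·653² / 29952 = 28.4728.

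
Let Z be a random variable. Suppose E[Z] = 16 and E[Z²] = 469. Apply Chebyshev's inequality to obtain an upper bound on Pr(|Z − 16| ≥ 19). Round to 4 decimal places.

0.5900

Var(Z) = E[Z²] − (E[Z])² = 469 − 256 = 213.
Chebyshev's inequality: Pr(|Z − μ| ≥ t) ≤ Var(Z)/t² = 213/361 = 0.5900.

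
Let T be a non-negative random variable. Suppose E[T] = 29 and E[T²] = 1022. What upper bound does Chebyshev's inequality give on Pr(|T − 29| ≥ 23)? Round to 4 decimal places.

0.3422

Var(T) = E[T²] − (E[T])² = 1022 − 841 = 181.
Chebyshev's inequality: Pr(|T − μ| ≥ t) ≤ Var(T)/t² = 181/529 = 0.3422.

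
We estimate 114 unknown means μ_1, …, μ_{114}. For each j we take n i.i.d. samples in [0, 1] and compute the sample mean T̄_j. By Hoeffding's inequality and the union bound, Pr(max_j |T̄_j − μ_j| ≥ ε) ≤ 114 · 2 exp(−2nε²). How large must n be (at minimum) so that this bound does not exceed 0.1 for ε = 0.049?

1611

Need 2·114·exp(−2nε²) ≤ 0.1, i.e. exp(−2nε²) ≤ 0.1/228.
So 2nε² ≥ ln(228/0.1) = 7.731931.
Hence n ≥ 7.731931/(2·0.049²) = 1610.148.
The smallest integer n is 1611.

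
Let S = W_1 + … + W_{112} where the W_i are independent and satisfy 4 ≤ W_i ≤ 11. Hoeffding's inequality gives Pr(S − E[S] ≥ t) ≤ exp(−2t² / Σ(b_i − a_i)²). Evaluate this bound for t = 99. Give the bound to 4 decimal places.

0.0281

Σ(b_i − a_i)² = 112·(7)² = 5488.
Exponent = 2·99²/5488 = 3.5718.
Bound = exp(−3.5718) = 0.02811.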